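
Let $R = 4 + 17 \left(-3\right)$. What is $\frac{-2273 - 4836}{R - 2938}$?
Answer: $\frac{7109}{2985} \approx 2.3816$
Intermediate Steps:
$R = -47$ ($R = 4 - 51 = -47$)
$\frac{-2273 - 4836}{R - 2938} = \frac{-2273 - 4836}{-47 - 2938} = - \frac{7109}{-2985} = \left(-7109\right) \left(- \frac{1}{2985}\right) = \frac{7109}{2985}$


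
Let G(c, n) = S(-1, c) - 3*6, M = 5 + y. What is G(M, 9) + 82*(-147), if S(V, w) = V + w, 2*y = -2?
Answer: -12069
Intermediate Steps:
y = -1 (y = (½)*(-2) = -1)
M = 4 (M = 5 - 1 = 4)
G(c, n) = -19 + c (G(c, n) = (-1 + c) - 3*6 = (-1 + c) - 18 = -19 + c)
G(M, 9) + 82*(-147) = (-19 + 4) + 82*(-147) = -15 - 12054 = -12069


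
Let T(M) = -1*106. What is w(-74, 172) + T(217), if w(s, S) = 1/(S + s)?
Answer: -10387/98 ≈ -105.99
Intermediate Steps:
T(M) = -106
w(-74, 172) + T(217) = 1/(172 - 74) - 106 = 1/98 - 106 = -10387/98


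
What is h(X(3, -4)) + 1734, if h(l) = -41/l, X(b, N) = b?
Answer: 5161/3 ≈ 1720.3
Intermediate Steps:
h(X(3, -4)) + 1734 = -41/3 + 1734 = 5161/3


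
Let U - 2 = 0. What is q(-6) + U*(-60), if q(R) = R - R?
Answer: -120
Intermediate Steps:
q(R) = 0
U = 2 (U = 2 + 0 = 2)
q(-6) + U*(-60) = 0 + 2*(-60) = 0 - 120 = -120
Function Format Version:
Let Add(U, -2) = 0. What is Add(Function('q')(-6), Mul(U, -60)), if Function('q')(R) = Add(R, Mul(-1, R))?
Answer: -120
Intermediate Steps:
Function('q')(R) = 0
U = 2 (U = Add(2, 0) = 2)
Add(Function('q')(-6), Mul(U, -60)) = Add(0, Mul(2, -60)) = Add(0, -120) = -120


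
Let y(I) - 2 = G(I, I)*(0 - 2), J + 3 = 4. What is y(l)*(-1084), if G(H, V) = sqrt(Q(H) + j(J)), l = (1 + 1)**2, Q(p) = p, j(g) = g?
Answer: -2168 + 2168*sqrt(5) ≈ 2679.8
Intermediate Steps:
J = 1 (J = -3 + 4 = 1)
l = 4 (l = 2**2 = 4)
G(H, V) = sqrt(1 + H) (G(H, V) = sqrt(H + 1) = sqrt(1 + H))
y(I) = 2 - 2*sqrt(1 + I) (y(I) = 2 + sqrt(1 + I)*(0 - 2) = 2 + sqrt(1 + I)*(-2) = 2 - 2*sqrt(1 + I))
y(l)*(-1084) = (2 - 2*sqrt(1 + 4))*(-1084) = (2 - 2*sqrt(5))*(-1084) = -2168 + 2168*sqrt(5)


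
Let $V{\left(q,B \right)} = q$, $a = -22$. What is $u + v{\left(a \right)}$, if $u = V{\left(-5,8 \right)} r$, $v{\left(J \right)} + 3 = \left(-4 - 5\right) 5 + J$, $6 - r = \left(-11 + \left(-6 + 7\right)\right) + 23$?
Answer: $-35$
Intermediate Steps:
$r = -7$ ($r = 6 - \left(\left(-11 + \left(-6 + 7\right)\right) + 23\right) = 6 - \left(\left(-11 + 1\right) + 23\right) = 6 - \left(-10 + 23\right) = 6 - 13 = -7$)
$v{\left(J \right)} = -48 + J$ ($v{\left(J \right)} = -3 + \left(\left(-4 - 5\right) 5 + J\right) = -3 + \left(\left(-9\right) 5 + J\right) = -3 + \left(-45 + J\right) = -48 + J$)
$u = 35$ ($u = \left(-5\right) \left(-7\right) = 35$)
$u + v{\left(a \right)} = 35 - 70 = -35$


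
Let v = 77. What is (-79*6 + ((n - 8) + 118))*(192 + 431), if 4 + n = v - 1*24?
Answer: -196245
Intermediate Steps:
n = 49 (n = -4 + (77 - 1*24) = -4 + (77 - 24) = -4 + 53 = 49)
(-79*6 + ((n - 8) + 118))*(192 + 431) = (-79*6 + ((49 - 8) + 118))*(192 + 431) = (-474 + (41 + 118))*623 = (-474 + 159)*623 = -315*623 = -196245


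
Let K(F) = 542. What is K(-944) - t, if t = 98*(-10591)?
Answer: 1038460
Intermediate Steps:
t = -1037918
K(-944) - t = 542 - 1*(-1037918) = 542 + 1037918 = 1038460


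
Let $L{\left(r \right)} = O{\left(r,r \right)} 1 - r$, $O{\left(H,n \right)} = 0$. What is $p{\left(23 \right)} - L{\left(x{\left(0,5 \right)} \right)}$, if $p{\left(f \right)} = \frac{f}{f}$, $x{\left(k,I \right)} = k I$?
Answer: $1$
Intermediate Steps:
$x{\left(k,I \right)} = I k$
$p{\left(f \right)} = 1$
$L{\left(r \right)} = - r$ ($L{\left(r \right)} = 0 \cdot 1 - r = 0 - r = - r$)
$p{\left(23 \right)} - L{\left(x{\left(0,5 \right)} \right)} = 1 - - 5 \cdot 0 = 1 - \left(-1\right) 0 = 1 - 0 = 1 + 0 = 1$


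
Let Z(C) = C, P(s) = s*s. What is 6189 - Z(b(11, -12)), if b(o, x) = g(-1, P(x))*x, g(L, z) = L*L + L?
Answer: 6189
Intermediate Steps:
P(s) = s**2
g(L, z) = L + L**2 (g(L, z) = L**2 + L = L + L**2)
b(o, x) = 0 (b(o, x) = (-(1 - 1))*x = (-1*0)*x = 0*x = 0)
6189 - Z(b(11, -12)) = 6189 - 1*0 = 6189 + 0 = 6189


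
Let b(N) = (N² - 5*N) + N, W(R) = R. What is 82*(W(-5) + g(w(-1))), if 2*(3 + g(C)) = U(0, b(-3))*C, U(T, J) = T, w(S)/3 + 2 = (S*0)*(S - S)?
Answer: -656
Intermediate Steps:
w(S) = -6 (w(S) = -6 + 3*((S*0)*(S - S)) = -6 + 3*(0*0) = -6 + 3*0 = -6 + 0 = -6)
b(N) = N² - 4*N
g(C) = -3 (g(C) = -3 + (0*C)/2 = -3 + (½)*0 = -3 + 0 = -3)
82*(W(-5) + g(w(-1))) = 82*(-5 - 3) = 82*(-8) = -656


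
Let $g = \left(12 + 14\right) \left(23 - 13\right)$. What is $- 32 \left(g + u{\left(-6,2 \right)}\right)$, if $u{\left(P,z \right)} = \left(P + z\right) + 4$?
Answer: $-8320$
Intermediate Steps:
$u{\left(P,z \right)} = 4 + P + z$
$g = 260$ ($g = 26 \cdot 10 = 260$)
$- 32 \left(g + u{\left(-6,2 \right)}\right) = - 32 \left(260 + \left(4 - 6 + 2\right)\right) = - 32 \left(260 + 0\right) = \left(-32\right) 260 = -8320$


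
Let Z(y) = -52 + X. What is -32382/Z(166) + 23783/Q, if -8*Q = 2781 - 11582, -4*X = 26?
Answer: 5061956/8801 ≈ 575.16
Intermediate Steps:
X = -13/2 (X = -¼*26 = -13/2 ≈ -6.5000)
Z(y) = -117/2 (Z(y) = -52 - 13/2 = -117/2)
Q = 8801/8 (Q = -(2781 - 11582)/8 = -⅛*(-8801) = 8801/8 ≈ 1100.1)
-32382/Z(166) + 23783/Q = -32382/(-117/2) + 23783/(8801/8) = -32382*(-2/117) + 23783*(8/8801) = 7196/13 + 190264/8801 = 5061956/8801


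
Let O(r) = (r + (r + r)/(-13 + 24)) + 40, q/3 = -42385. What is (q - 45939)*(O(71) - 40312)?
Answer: 76519491486/11 ≈ 6.9563e+9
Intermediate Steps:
q = -127155 (q = 3*(-42385) = -127155)
O(r) = 40 + 13*r/11 (O(r) = (r + (2*r)/11) + 40 = (r + (2*r)*(1/11)) + 40 = (r + 2*r/11) + 40 = 13*r/11 + 40 = 40 + 13*r/11)
(q - 45939)*(O(71) - 40312) = (-127155 - 45939)*((40 + (13/11)*71) - 40312) = -173094*((40 + 923/11) - 40312) = -173094*(1363/11 - 40312) = -173094*(-442069/11) = 76519491486/11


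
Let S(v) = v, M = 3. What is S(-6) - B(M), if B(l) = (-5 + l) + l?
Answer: -7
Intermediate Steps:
B(l) = -5 + 2*l
S(-6) - B(M) = -6 - (-5 + 2*3) = -6 - (-5 + 6) = -6 - 1*1 = -6 - 1 = -7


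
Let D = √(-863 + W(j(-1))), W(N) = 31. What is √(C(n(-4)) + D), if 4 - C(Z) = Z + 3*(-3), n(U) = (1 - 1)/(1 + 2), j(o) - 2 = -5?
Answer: √(13 + 8*I*√13) ≈ 4.7243 + 3.0527*I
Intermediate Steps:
j(o) = -3 (j(o) = 2 - 5 = -3)
n(U) = 0 (n(U) = 0/3 = 0*(⅓) = 0)
C(Z) = 13 - Z (C(Z) = 4 - (Z + 3*(-3)) = 4 - (Z - 9) = 4 - (-9 + Z) = 4 + (9 - Z) = 13 - Z)
D = 8*I*√13 (D = √(-863 + 31) = √(-832) = 8*I*√13 ≈ 28.844*I)
√(C(n(-4)) + D) = √((13 - 1*0) + 8*I*√13) = √((13 + 0) + 8*I*√13) = √(13 + 8*I*√13)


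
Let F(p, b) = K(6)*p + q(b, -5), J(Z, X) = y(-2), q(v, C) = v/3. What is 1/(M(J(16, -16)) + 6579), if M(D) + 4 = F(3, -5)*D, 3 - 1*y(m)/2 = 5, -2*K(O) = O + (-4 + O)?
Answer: 3/19889 ≈ 0.00015084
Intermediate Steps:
K(O) = 2 - O (K(O) = -(O + (-4 + O))/2 = -(-4 + 2*O)/2 = 2 - O)
y(m) = -4 (y(m) = 6 - 2*5 = 6 - 10 = -4)
q(v, C) = v/3 (q(v, C) = v*(1/3) = v/3)
J(Z, X) = -4
F(p, b) = -4*p + b/3 (F(p, b) = (2 - 1*6)*p + b/3 = (2 - 6)*p + b/3 = -4*p + b/3)
M(D) = -4 - 41*D/3 (M(D) = -4 + (-4*3 + (1/3)*(-5))*D = -4 + (-12 - 5/3)*D = -4 - 41*D/3)
1/(M(J(16, -16)) + 6579) = 1/((-4 - 41/3*(-4)) + 6579) = 1/((-4 + 164/3) + 6579) = 1/(152/3 + 6579) = 1/(19889/3) = 3/19889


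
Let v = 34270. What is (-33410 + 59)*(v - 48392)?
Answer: 470982822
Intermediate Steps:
(-33410 + 59)*(v - 48392) = (-33410 + 59)*(34270 - 48392) = -33351*(-14122) = 470982822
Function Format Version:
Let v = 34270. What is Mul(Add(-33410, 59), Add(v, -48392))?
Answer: 470982822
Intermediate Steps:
Mul(Add(-33410, 59), Add(v, -48392)) = Mul(Add(-33410, 59), Add(34270, -48392)) = Mul(-33351, -14122) = 470982822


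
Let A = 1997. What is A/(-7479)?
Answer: -1997/7479 ≈ -0.26701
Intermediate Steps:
A/(-7479) = 1997/(-7479) = 1997*(-1/7479) = -1997/7479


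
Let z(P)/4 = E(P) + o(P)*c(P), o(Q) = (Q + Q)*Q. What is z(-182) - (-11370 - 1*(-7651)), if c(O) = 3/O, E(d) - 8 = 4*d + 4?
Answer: -3513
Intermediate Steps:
o(Q) = 2*Q**2 (o(Q) = (2*Q)*Q = 2*Q**2)
E(d) = 12 + 4*d (E(d) = 8 + (4*d + 4) = 8 + (4 + 4*d) = 12 + 4*d)
z(P) = 48 + 40*P (z(P) = 4*((12 + 4*P) + (2*P**2)*(3/P)) = 4*((12 + 4*P) + 6*P) = 4*(12 + 10*P) = 48 + 40*P)
z(-182) - (-11370 - 1*(-7651)) = (48 + 40*(-182)) - (-11370 - 1*(-7651)) = (48 - 7280) - (-11370 + 7651) = -7232 - 1*(-3719) = -7232 + 3719 = -3513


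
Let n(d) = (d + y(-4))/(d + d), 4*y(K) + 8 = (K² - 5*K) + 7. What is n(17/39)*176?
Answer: 31526/17 ≈ 1854.5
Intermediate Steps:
y(K) = -¼ - 5*K/4 + K²/4 (y(K) = -2 + ((K² - 5*K) + 7)/4 = -2 + (7 + K² - 5*K)/4 = -2 + (7/4 - 5*K/4 + K²/4) = -¼ - 5*K/4 + K²/4)
n(d) = (35/4 + d)/(2*d) (n(d) = (d + (-¼ - 5/4*(-4) + (¼)*(-4)²))/(d + d) = (d + (-¼ + 5 + (¼)*16))/((2*d)) = (d + (-¼ + 5 + 4))*(1/(2*d)) = (d + 35/4)*(1/(2*d)) = (35/4 + d)*(1/(2*d)) = (35/4 + d)/(2*d))
n(17/39)*176 = ((35 + 4*(17/39))/(8*((17/39))))*176 = ((35 + 4*(17*(1/39)))/(8*((17*(1/39)))))*176 = ((35 + 4*(17/39))/(8*(17/39)))*176 = ((⅛)*(39/17)*(35 + 68/39))*176 = ((⅛)*(39/17)*(1433/39))*176 = (1433/136)*176 = 31526/17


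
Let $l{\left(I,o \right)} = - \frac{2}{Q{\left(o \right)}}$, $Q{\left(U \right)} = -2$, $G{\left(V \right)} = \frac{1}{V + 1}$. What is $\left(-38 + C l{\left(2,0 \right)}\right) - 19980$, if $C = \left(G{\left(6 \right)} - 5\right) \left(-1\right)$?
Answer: $- \frac{140092}{7} \approx -20013.0$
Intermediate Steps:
$G{\left(V \right)} = \frac{1}{1 + V}$
$C = \frac{34}{7}$ ($C = \left(\frac{1}{1 + 6} - 5\right) \left(-1\right) = \left(\frac{1}{7} - 5\right) \left(-1\right) = \left(- \frac{34}{7}\right) \left(-1\right) = \frac{34}{7} \approx 4.8571$)
$l{\left(I,o \right)} = 1$ ($l{\left(I,o \right)} = - \frac{2}{-2} = \left(-2\right) \left(- \frac{1}{2}\right) = 1$)
$\left(-38 + C l{\left(2,0 \right)}\right) - 19980 = \left(-38 + \frac{34}{7} \cdot 1\right) - 19980 = \left(-38 + \frac{34}{7}\right) - 19980 = - \frac{232}{7} - 19980 = - \frac{140092}{7}$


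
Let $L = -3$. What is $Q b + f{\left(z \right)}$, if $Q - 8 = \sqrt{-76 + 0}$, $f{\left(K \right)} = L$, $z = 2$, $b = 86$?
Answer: $685 + 172 i \sqrt{19} \approx 685.0 + 749.73 i$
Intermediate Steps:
$f{\left(K \right)} = -3$
$Q = 8 + 2 i \sqrt{19}$ ($Q = 8 + \sqrt{-76 + 0} = 8 + \sqrt{-76} = 8 + 2 i \sqrt{19} \approx 8.0 + 8.7178 i$)
$Q b + f{\left(z \right)} = \left(8 + 2 i \sqrt{19}\right) 86 - 3 = \left(688 + 172 i \sqrt{19}\right) - 3 = 685 + 172 i \sqrt{19}$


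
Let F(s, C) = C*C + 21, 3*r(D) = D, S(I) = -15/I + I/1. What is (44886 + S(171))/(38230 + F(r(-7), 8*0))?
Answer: 2568244/2180307 ≈ 1.1779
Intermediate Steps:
S(I) = I - 15/I (S(I) = -15/I + I*1 = -15/I + I = I - 15/I)
r(D) = D/3
F(s, C) = 21 + C² (F(s, C) = C² + 21 = 21 + C²)
(44886 + S(171))/(38230 + F(r(-7), 8*0)) = (44886 + (171 - 15/171))/(38230 + (21 + (8*0)²)) = (44886 + (171 - 15*1/171))/(38230 + (21 + 0²)) = (44886 + (171 - 5/57))/(38230 + (21 + 0)) = (44886 + 9742/57)/(38230 + 21) = (2568244/57)/38251 = (2568244/57)*(1/38251) = 2568244/2180307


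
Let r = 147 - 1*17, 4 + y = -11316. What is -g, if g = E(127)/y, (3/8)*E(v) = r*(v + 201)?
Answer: 8528/849 ≈ 10.045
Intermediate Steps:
y = -11320 (y = -4 - 11316 = -11320)
r = 130 (r = 147 - 17 = 130)
E(v) = 69680 + 1040*v/3 (E(v) = 8*(130*(v + 201))/3 = 8*(130*(201 + v))/3 = 8*(26130 + 130*v)/3 = 69680 + 1040*v/3)
g = -8528/849 (g = (69680 + (1040/3)*127)/(-11320) = (69680 + 132080/3)*(-1/11320) = (341120/3)*(-1/11320) = -8528/849 ≈ -10.045)
-g = -1*(-8528/849) = 8528/849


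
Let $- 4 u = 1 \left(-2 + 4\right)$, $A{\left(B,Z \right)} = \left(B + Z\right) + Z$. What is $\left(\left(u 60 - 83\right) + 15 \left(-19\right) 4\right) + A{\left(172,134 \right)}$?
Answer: $-813$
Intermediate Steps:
$A{\left(B,Z \right)} = B + 2 Z$
$u = - \frac{1}{2}$ ($u = - \frac{1 \left(-2 + 4\right)}{4} = - \frac{1 \cdot 2}{4} = \left(- \frac{1}{4}\right) 2 = - \frac{1}{2} \approx -0.5$)
$\left(\left(u 60 - 83\right) + 15 \left(-19\right) 4\right) + A{\left(172,134 \right)} = \left(\left(\left(- \frac{1}{2}\right) 60 - 83\right) + 15 \left(-19\right) 4\right) + \left(172 + 2 \cdot 134\right) = \left(\left(-30 - 83\right) - 1140\right) + \left(172 + 268\right) = \left(-113 - 1140\right) + 440 = -1253 + 440 = -813$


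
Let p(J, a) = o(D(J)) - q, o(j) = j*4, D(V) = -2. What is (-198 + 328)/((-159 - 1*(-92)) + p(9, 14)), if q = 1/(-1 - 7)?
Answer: -1040/599 ≈ -1.7362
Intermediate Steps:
o(j) = 4*j
q = -1/8 (q = 1/(-8) = -1/8 ≈ -0.12500)
p(J, a) = -63/8 (p(J, a) = 4*(-2) - 1*(-1/8) = -8 + 1/8 = -63/8)
(-198 + 328)/((-159 - 1*(-92)) + p(9, 14)) = (-198 + 328)/((-159 - 1*(-92)) - 63/8) = 130/((-159 + 92) - 63/8) = 130/(-67 - 63/8) = 130/(-599/8) = 130*(-8/599) = -1040/599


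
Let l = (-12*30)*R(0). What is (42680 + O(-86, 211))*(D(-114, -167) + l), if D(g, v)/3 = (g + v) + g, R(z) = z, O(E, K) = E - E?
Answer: -50575800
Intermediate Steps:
O(E, K) = 0
l = 0 (l = -12*30*0 = -360*0 = 0)
D(g, v) = 3*v + 6*g (D(g, v) = 3*((g + v) + g) = 3*(v + 2*g) = 3*v + 6*g)
(42680 + O(-86, 211))*(D(-114, -167) + l) = (42680 + 0)*((3*(-167) + 6*(-114)) + 0) = 42680*((-501 - 684) + 0) = 42680*(-1185 + 0) = 42680*(-1185) = -50575800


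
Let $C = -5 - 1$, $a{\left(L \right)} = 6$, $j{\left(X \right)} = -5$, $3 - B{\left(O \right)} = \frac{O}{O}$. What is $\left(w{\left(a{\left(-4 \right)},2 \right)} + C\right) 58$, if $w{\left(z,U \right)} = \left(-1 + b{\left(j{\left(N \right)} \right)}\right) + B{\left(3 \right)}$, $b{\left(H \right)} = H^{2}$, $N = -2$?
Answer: $1160$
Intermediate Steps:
$B{\left(O \right)} = 2$ ($B{\left(O \right)} = 3 - \frac{O}{O} = 3 - 1 = 2$)
$w{\left(z,U \right)} = 26$ ($w{\left(z,U \right)} = \left(-1 + \left(-5\right)^{2}\right) + 2 = \left(-1 + 25\right) + 2 = 24 + 2 = 26$)
$C = -6$ ($C = -5 - 1 = -6$)
$\left(w{\left(a{\left(-4 \right)},2 \right)} + C\right) 58 = \left(26 - 6\right) 58 = 20 \cdot 58 = 1160$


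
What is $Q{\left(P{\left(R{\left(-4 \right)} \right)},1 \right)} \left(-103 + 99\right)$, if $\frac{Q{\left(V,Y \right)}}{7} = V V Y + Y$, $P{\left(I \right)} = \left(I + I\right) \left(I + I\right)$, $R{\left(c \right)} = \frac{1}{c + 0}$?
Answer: $- \frac{119}{4} \approx -29.75$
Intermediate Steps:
$R{\left(c \right)} = \frac{1}{c}$
$P{\left(I \right)} = 4 I^{2}$ ($P{\left(I \right)} = 2 I 2 I = 4 I^{2}$)
$Q{\left(V,Y \right)} = 7 Y + 7 Y V^{2}$ ($Q{\left(V,Y \right)} = 7 \left(V V Y + Y\right) = 7 \left(V^{2} Y + Y\right) = 7 \left(Y V^{2} + Y\right) = 7 \left(Y + Y V^{2}\right) = 7 Y + 7 Y V^{2}$)
$Q{\left(P{\left(R{\left(-4 \right)} \right)},1 \right)} \left(-103 + 99\right) = 7 \cdot 1 \left(1 + \left(4 \left(\frac{1}{-4}\right)^{2}\right)^{2}\right) \left(-103 + 99\right) = 7 \cdot 1 \left(1 + \left(4 \left(- \frac{1}{4}\right)^{2}\right)^{2}\right) \left(-4\right) = 7 \cdot 1 \left(1 + \left(4 \cdot \frac{1}{16}\right)^{2}\right) \left(-4\right) = 7 \cdot 1 \left(1 + \left(\frac{1}{4}\right)^{2}\right) \left(-4\right) = 7 \cdot 1 \left(1 + \frac{1}{16}\right) \left(-4\right) = 7 \cdot 1 \cdot \frac{17}{16} \left(-4\right) = \frac{119}{16} \left(-4\right) = - \frac{119}{4}$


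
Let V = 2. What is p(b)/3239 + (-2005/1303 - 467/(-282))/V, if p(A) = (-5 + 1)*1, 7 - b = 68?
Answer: 136632181/2380315188 ≈ 0.057401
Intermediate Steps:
b = -61 (b = 7 - 1*68 = 7 - 68 = -61)
p(A) = -4 (p(A) = -4*1 = -4)
p(b)/3239 + (-2005/1303 - 467/(-282))/V = -4/3239 + (-2005/1303 - 467/(-282))/2 = -4*1/3239 + (-2005*1/1303 - 467*(-1/282))*(½) = -4/3239 + (-2005/1303 + 467/282)*(½) = -4/3239 + (43091/367446)*(½) = -4/3239 + 43091/734892 = 136632181/2380315188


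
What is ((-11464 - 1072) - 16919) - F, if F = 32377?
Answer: -61832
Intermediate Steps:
((-11464 - 1072) - 16919) - F = ((-11464 - 1072) - 16919) - 1*32377 = (-12536 - 16919) - 32377 = -29455 - 32377 = -61832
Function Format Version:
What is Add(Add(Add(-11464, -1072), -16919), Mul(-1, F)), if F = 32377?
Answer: -61832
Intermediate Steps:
Add(Add(Add(-11464, -1072), -16919), Mul(-1, F)) = Add(Add(Add(-11464, -1072), -16919), Mul(-1, 32377)) = Add(Add(-12536, -16919), -32377) = Add(-29455, -32377) = -61832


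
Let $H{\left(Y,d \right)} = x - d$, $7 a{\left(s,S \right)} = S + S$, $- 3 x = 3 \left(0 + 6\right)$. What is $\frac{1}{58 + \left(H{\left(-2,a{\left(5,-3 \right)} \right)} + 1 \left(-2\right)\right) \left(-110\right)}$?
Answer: $\frac{7}{5906} \approx 0.0011852$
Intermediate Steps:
$x = -6$ ($x = - \frac{3 \left(0 + 6\right)}{3} = - \frac{3 \cdot 6}{3} = \left(- \frac{1}{3}\right) 18 = -6$)
$a{\left(s,S \right)} = \frac{2 S}{7}$ ($a{\left(s,S \right)} = \frac{S + S}{7} = \frac{2 S}{7}$)
$H{\left(Y,d \right)} = -6 - d$
$\frac{1}{58 + \left(H{\left(-2,a{\left(5,-3 \right)} \right)} + 1 \left(-2\right)\right) \left(-110\right)} = \frac{1}{58 + \left(\left(-6 - \frac{2}{7} \left(-3\right)\right) + 1 \left(-2\right)\right) \left(-110\right)} = \frac{1}{58 + \left(\left(-6 - - \frac{6}{7}\right) - 2\right) \left(-110\right)} = \frac{1}{58 + \left(\left(-6 + \frac{6}{7}\right) - 2\right) \left(-110\right)} = \frac{1}{58 + \left(- \frac{36}{7} - 2\right) \left(-110\right)} = \frac{1}{58 - - \frac{5500}{7}} = \frac{1}{58 + \frac{5500}{7}} = \frac{1}{\frac{5906}{7}} = \frac{7}{5906}$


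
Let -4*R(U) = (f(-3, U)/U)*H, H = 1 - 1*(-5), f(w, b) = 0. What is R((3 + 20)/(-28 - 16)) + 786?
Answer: 786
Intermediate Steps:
H = 6 (H = 1 + 5 = 6)
R(U) = 0 (R(U) = -0/U*6/4 = -0*6 = -¼*0 = 0)
R((3 + 20)/(-28 - 16)) + 786 = 0 + 786 = 786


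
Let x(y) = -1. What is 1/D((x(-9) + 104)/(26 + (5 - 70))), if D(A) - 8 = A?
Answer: 39/209 ≈ 0.18660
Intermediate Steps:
D(A) = 8 + A
1/D((x(-9) + 104)/(26 + (5 - 70))) = 1/(8 + (-1 + 104)/(26 + (5 - 70))) = 1/(8 + 103/(26 - 65)) = 1/(8 + 103/(-39)) = 1/(8 + 103*(-1/39)) = 1/(8 - 103/39) = 1/(209/39) = 39/209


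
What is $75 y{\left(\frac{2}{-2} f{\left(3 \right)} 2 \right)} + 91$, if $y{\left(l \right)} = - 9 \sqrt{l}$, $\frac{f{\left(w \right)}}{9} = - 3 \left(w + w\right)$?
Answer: $-12059$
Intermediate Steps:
$f{\left(w \right)} = - 54 w$ ($f{\left(w \right)} = 9 \left(- 3 \left(w + w\right)\right) = 9 \left(- 3 \cdot 2 w\right) = 9 \left(- 6 w\right) = - 54 w$)
$75 y{\left(\frac{2}{-2} f{\left(3 \right)} 2 \right)} + 91 = 75 \left(- 9 \sqrt{\frac{2}{-2} \left(\left(-54\right) 3\right) 2}\right) + 91 = 75 \left(- 9 \sqrt{2 \left(- \frac{1}{2}\right) \left(-162\right) 2}\right) + 91 = 75 \left(- 9 \sqrt{\left(-1\right) \left(-162\right) 2}\right) + 91 = 75 \left(- 9 \sqrt{162 \cdot 2}\right) + 91 = 75 \left(- 9 \sqrt{324}\right) + 91 = 75 \left(\left(-9\right) 18\right) + 91 = 75 \left(-162\right) + 91 = -12150 + 91 = -12059$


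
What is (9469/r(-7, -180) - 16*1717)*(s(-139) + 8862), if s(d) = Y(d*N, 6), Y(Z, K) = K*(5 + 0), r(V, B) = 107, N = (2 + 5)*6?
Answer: -26053871220/107 ≈ -2.4349e+8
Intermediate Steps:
N = 42 (N = 7*6 = 42)
Y(Z, K) = 5*K (Y(Z, K) = K*5 = 5*K)
s(d) = 30 (s(d) = 5*6 = 30)
(9469/r(-7, -180) - 16*1717)*(s(-139) + 8862) = (9469/107 - 16*1717)*(30 + 8862) = (9469*(1/107) - 27472)*8892 = (9469/107 - 27472)*8892 = -2930035/107*8892 = -26053871220/107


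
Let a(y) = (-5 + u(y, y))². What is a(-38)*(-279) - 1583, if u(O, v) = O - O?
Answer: -8558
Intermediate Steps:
u(O, v) = 0
a(y) = 25 (a(y) = (-5 + 0)² = (-5)² = 25)
a(-38)*(-279) - 1583 = 25*(-279) - 1583 = -6975 - 1583 = -8558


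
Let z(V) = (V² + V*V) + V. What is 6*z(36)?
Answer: 15768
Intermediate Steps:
z(V) = V + 2*V² (z(V) = (V² + V²) + V = 2*V² + V = V + 2*V²)
6*z(36) = 6*(36*(1 + 2*36)) = 6*(36*(1 + 72)) = 6*(36*73) = 6*2628 = 15768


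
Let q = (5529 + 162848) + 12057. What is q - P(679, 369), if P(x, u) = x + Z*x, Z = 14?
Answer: 170249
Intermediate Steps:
P(x, u) = 15*x (P(x, u) = x + 14*x = 15*x)
q = 180434 (q = 168377 + 12057 = 180434)
q - P(679, 369) = 180434 - 15*679 = 180434 - 1*10185 = 180434 - 10185 = 170249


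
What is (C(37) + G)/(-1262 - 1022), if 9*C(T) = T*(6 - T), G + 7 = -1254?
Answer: 3124/5139 ≈ 0.60790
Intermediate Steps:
G = -1261 (G = -7 - 1254 = -1261)
C(T) = T*(6 - T)/9 (C(T) = (T*(6 - T))/9 = T*(6 - T)/9)
(C(37) + G)/(-1262 - 1022) = ((⅑)*37*(6 - 1*37) - 1261)/(-1262 - 1022) = ((⅑)*37*(6 - 37) - 1261)/(-2284) = -((⅑)*37*(-31) - 1261)/2284 = -(-1147/9 - 1261)/2284 = -1/2284*(-12496/9) = 3124/5139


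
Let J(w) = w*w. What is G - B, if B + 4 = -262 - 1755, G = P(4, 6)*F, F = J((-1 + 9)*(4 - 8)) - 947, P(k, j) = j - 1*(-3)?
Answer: 2714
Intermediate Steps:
P(k, j) = 3 + j (P(k, j) = j + 3 = 3 + j)
J(w) = w²
F = 77 (F = ((-1 + 9)*(4 - 8))² - 947 = (8*(-4))² - 947 = (-32)² - 947 = 1024 - 947 = 77)
G = 693 (G = (3 + 6)*77 = 9*77 = 693)
B = -2021 (B = -4 + (-262 - 1755) = -4 - 2017 = -2021)
G - B = 693 - 1*(-2021) = 693 + 2021 = 2714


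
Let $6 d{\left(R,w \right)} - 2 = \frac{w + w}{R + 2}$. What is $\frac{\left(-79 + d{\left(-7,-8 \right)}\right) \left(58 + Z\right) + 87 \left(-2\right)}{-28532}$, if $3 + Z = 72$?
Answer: $\frac{75727}{213990} \approx 0.35388$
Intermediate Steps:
$Z = 69$ ($Z = -3 + 72 = 69$)
$d{\left(R,w \right)} = \frac{1}{3} + \frac{w}{3 \left(2 + R\right)}$ ($d{\left(R,w \right)} = \frac{1}{3} + \frac{\left(w + w\right) \frac{1}{R + 2}}{6} = \frac{1}{3} + \frac{2 w \frac{1}{2 + R}}{6} = \frac{1}{3} + \frac{w}{3 \left(2 + R\right)}$)
$\frac{\left(-79 + d{\left(-7,-8 \right)}\right) \left(58 + Z\right) + 87 \left(-2\right)}{-28532} = \frac{\left(-79 + \frac{2 - 7 - 8}{3 \left(2 - 7\right)}\right) \left(58 + 69\right) + 87 \left(-2\right)}{-28532} = \left(\left(-79 + \frac{1}{3} \frac{1}{-5} \left(-13\right)\right) 127 - 174\right) \left(- \frac{1}{28532}\right) = \left(\left(-79 + \frac{1}{3} \left(- \frac{1}{5}\right) \left(-13\right)\right) 127 - 174\right) \left(- \frac{1}{28532}\right) = \left(\left(-79 + \frac{13}{15}\right) 127 - 174\right) \left(- \frac{1}{28532}\right) = \left(\left(- \frac{1172}{15}\right) 127 - 174\right) \left(- \frac{1}{28532}\right) = \left(- \frac{148844}{15} - 174\right) \left(- \frac{1}{28532}\right) = \left(- \frac{151454}{15}\right) \left(- \frac{1}{28532}\right) = \frac{75727}{213990}$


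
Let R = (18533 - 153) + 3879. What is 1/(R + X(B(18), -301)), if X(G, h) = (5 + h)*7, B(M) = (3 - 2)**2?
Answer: 1/20187 ≈ 4.9537e-5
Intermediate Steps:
B(M) = 1 (B(M) = 1**2 = 1)
R = 22259 (R = 18380 + 3879 = 22259)
X(G, h) = 35 + 7*h
1/(R + X(B(18), -301)) = 1/(22259 + (35 + 7*(-301))) = 1/(22259 + (35 - 2107)) = 1/(22259 - 2072) = 1/20187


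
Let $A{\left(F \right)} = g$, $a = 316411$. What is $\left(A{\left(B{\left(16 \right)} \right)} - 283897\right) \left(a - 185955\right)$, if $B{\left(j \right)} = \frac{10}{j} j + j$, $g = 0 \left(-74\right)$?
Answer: $-37036067032$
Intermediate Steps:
$g = 0$
$B{\left(j \right)} = 10 + j$
$A{\left(F \right)} = 0$
$\left(A{\left(B{\left(16 \right)} \right)} - 283897\right) \left(a - 185955\right) = \left(0 - 283897\right) \left(316411 - 185955\right) = \left(0 - 283897\right) 130456 = \left(-283897\right) 130456 = -37036067032$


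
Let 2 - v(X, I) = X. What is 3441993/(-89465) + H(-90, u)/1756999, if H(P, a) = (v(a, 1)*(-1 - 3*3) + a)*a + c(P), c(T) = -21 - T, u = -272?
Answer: -5974276632162/157189915535 ≈ -38.007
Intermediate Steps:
v(X, I) = 2 - X
H(P, a) = -21 - P + a*(-20 + 11*a) (H(P, a) = ((2 - a)*(-1 - 3*3) + a)*a + (-21 - P) = ((2 - a)*(-1 - 9) + a)*a + (-21 - P) = ((2 - a)*(-10) + a)*a + (-21 - P) = ((-20 + 10*a) + a)*a + (-21 - P) = (-20 + 11*a)*a + (-21 - P) = a*(-20 + 11*a) + (-21 - P) = -21 - P + a*(-20 + 11*a))
3441993/(-89465) + H(-90, u)/1756999 = 3441993/(-89465) + (-21 - 1*(-90) - 20*(-272) + 11*(-272)²)/1756999 = 3441993*(-1/89465) + (-21 + 90 + 5440 + 11*73984)*(1/1756999) = -3441993/89465 + (-21 + 90 + 5440 + 813824)*(1/1756999) = -3441993/89465 + 819333*(1/1756999) = -3441993/89465 + 819333/1756999 = -5974276632162/157189915535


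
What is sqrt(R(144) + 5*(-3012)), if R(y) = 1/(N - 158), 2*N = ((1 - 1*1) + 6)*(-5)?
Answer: I*sqrt(450730913)/173 ≈ 122.72*I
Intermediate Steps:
N = -15 (N = (((1 - 1*1) + 6)*(-5))/2 = (((1 - 1) + 6)*(-5))/2 = ((0 + 6)*(-5))/2 = (6*(-5))/2 = (1/2)*(-30) = -15)
R(y) = -1/173 (R(y) = 1/(-15 - 158) = 1/(-173) = -1/173)
sqrt(R(144) + 5*(-3012)) = sqrt(-1/173 + 5*(-3012)) = sqrt(-1/173 - 15060) = sqrt(-2605381/173) = I*sqrt(450730913)/173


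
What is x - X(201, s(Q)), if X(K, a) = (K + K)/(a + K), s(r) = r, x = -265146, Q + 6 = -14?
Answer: -47991828/181 ≈ -2.6515e+5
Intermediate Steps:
Q = -20 (Q = -6 - 14 = -20)
X(K, a) = 2*K/(K + a) (X(K, a) = (2*K)/(K + a) = 2*K/(K + a))
x - X(201, s(Q)) = -265146 - 2*201/(201 - 20) = -265146 - 2*201/181 = -265146 - 1*402/181 = -265146 - 402/181 = -47991828/181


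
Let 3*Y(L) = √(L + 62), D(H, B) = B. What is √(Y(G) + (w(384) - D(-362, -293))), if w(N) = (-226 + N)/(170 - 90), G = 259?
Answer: √(1061910 + 1200*√321)/60 ≈ 17.348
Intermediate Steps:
w(N) = -113/40 + N/80 (w(N) = (-226 + N)/80 = (-226 + N)*(1/80) = -113/40 + N/80)
Y(L) = √(62 + L)/3 (Y(L) = √(L + 62)/3 = √(62 + L)/3)
√(Y(G) + (w(384) - D(-362, -293))) = √(√(62 + 259)/3 + ((-113/40 + (1/80)*384) - 1*(-293))) = √(√321/3 + ((-113/40 + 24/5) + 293)) = √(√321/3 + (79/40 + 293)) = √(√321/3 + 11799/40) = √(11799/40 + √321/3)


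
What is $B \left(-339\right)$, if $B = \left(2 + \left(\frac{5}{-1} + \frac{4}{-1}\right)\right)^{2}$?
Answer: $-16611$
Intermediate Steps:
$B = 49$ ($B = \left(2 + \left(5 \left(-1\right) + 4 \left(-1\right)\right)\right)^{2} = \left(2 - 9\right)^{2} = \left(-7\right)^{2} = 49$)
$B \left(-339\right) = 49 \left(-339\right) = -16611$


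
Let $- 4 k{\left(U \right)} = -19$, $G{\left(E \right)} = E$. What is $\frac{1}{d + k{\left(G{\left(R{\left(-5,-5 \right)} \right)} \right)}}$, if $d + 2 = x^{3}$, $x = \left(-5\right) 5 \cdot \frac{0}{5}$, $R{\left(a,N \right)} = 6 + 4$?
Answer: $\frac{4}{11} \approx 0.36364$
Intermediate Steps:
$R{\left(a,N \right)} = 10$
$k{\left(U \right)} = \frac{19}{4}$ ($k{\left(U \right)} = \left(- \frac{1}{4}\right) \left(-19\right) = \frac{19}{4}$)
$x = 0$ ($x = - 25 \cdot 0 \cdot \frac{1}{5} = \left(-25\right) 0 = 0$)
$d = -2$ ($d = -2 + 0^{3} = -2 + 0 = -2$)
$\frac{1}{d + k{\left(G{\left(R{\left(-5,-5 \right)} \right)} \right)}} = \frac{1}{-2 + \frac{19}{4}} = \frac{1}{\frac{11}{4}} = \frac{4}{11}$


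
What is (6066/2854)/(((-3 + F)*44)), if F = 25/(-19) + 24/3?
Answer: 57627/4395160 ≈ 0.013111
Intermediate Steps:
F = 127/19 (F = 25*(-1/19) + 24*(⅓) = -25/19 + 8 = 127/19 ≈ 6.6842)
(6066/2854)/(((-3 + F)*44)) = (6066/2854)/(((-3 + 127/19)*44)) = (6066*(1/2854))/(((70/19)*44)) = 3033/(1427*(3080/19)) = (3033/1427)*(19/3080) = 57627/4395160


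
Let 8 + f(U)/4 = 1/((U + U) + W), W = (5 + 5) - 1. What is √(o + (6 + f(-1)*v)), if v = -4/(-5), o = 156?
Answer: √6706/7 ≈ 11.699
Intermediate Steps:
W = 9 (W = 10 - 1 = 9)
f(U) = -32 + 4/(9 + 2*U) (f(U) = -32 + 4/((U + U) + 9) = -32 + 4/(2*U + 9) = -32 + 4/(9 + 2*U))
v = ⅘ (v = -4*(-⅕) = ⅘ ≈ 0.80000)
√(o + (6 + f(-1)*v)) = √(156 + (6 + (4*(-71 - 16*(-1))/(9 + 2*(-1)))*(⅘))) = √(156 + (6 + (4*(-71 + 16)/(9 - 2))*(⅘))) = √(156 + (6 + (4*(-55)/7)*(⅘))) = √(156 + (6 + (4*(⅐)*(-55))*(⅘))) = √(156 + (6 - 220/7*⅘)) = √(156 + (6 - 176/7)) = √(156 - 134/7) = √(958/7) = √6706/7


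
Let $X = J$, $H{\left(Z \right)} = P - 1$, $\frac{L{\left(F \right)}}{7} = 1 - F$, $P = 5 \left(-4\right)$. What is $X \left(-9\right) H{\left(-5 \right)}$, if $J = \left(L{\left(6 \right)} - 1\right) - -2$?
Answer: $-6426$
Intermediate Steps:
$P = -20$
$L{\left(F \right)} = 7 - 7 F$ ($L{\left(F \right)} = 7 \left(1 - F\right) = 7 - 7 F$)
$H{\left(Z \right)} = -21$ ($H{\left(Z \right)} = -20 - 1 = -21$)
$J = -34$ ($J = \left(\left(7 - 42\right) - 1\right) - -2 = \left(\left(7 - 42\right) - 1\right) + 2 = \left(-35 - 1\right) + 2 = -36 + 2 = -34$)
$X = -34$
$X \left(-9\right) H{\left(-5 \right)} = \left(-34\right) \left(-9\right) \left(-21\right) = 306 \left(-21\right) = -6426$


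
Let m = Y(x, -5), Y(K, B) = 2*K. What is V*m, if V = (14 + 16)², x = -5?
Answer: -9000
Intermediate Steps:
V = 900 (V = 30² = 900)
m = -10 (m = 2*(-5) = -10)
V*m = 900*(-10) = -9000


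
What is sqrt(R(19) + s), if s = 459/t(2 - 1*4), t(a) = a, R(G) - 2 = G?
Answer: I*sqrt(834)/2 ≈ 14.44*I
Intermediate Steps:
R(G) = 2 + G
s = -459/2 (s = 459/(2 - 1*4) = 459/(2 - 4) = 459/(-2) = 459*(-1/2) = -459/2 ≈ -229.50)
sqrt(R(19) + s) = sqrt((2 + 19) - 459/2) = sqrt(21 - 459/2) = sqrt(-417/2) = I*sqrt(834)/2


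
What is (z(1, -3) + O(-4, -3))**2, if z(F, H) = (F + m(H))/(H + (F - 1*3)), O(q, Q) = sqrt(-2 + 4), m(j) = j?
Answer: 54/25 + 4*sqrt(2)/5 ≈ 3.2914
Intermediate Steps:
O(q, Q) = sqrt(2)
z(F, H) = (F + H)/(-3 + F + H) (z(F, H) = (F + H)/(H + (F - 1*3)) = (F + H)/(H + (F - 3)) = (F + H)/(H + (-3 + F)) = (F + H)/(-3 + F + H))
(z(1, -3) + O(-4, -3))**2 = ((1 - 3)/(-3 + 1 - 3) + sqrt(2))**2 = (-2/(-5) + sqrt(2))**2 = (-1/5*(-2) + sqrt(2))**2 = (2/5 + sqrt(2))**2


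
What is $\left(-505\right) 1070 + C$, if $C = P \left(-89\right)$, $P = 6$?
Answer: $-540884$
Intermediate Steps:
$C = -534$ ($C = 6 \left(-89\right) = -534$)
$\left(-505\right) 1070 + C = \left(-505\right) 1070 - 534 = -540350 - 534 = -540884$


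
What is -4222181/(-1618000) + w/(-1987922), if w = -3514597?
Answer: 7039992221941/1608228898000 ≈ 4.3775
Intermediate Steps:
-4222181/(-1618000) + w/(-1987922) = -4222181/(-1618000) - 3514597/(-1987922) = -4222181*(-1/1618000) - 3514597*(-1/1987922) = 4222181/1618000 + 3514597/1987922 = 7039992221941/1608228898000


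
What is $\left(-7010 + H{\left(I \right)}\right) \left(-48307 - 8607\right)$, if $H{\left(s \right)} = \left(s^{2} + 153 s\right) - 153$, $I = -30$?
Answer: $617687642$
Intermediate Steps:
$H{\left(s \right)} = -153 + s^{2} + 153 s$
$\left(-7010 + H{\left(I \right)}\right) \left(-48307 - 8607\right) = \left(-7010 + \left(-153 + \left(-30\right)^{2} + 153 \left(-30\right)\right)\right) \left(-48307 - 8607\right) = \left(-7010 - 3843\right) \left(-56914\right) = \left(-10853\right) \left(-56914\right) = 617687642$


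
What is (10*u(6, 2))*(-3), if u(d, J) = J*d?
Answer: -360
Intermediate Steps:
(10*u(6, 2))*(-3) = (10*(2*6))*(-3) = (10*12)*(-3) = 120*(-3) = -360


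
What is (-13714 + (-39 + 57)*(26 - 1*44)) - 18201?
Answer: -32239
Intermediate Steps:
(-13714 + (-39 + 57)*(26 - 1*44)) - 18201 = (-13714 + 18*(26 - 44)) - 18201 = (-13714 + 18*(-18)) - 18201 = (-13714 - 324) - 18201 = -14038 - 18201 = -32239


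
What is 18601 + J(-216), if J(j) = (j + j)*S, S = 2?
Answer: 17737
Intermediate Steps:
J(j) = 4*j (J(j) = (j + j)*2 = (2*j)*2 = 4*j)
18601 + J(-216) = 18601 + 4*(-216) = 18601 - 864 = 17737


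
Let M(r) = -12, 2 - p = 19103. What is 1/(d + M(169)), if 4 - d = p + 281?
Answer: 1/18812 ≈ 5.3158e-5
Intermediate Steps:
p = -19101 (p = 2 - 1*19103 = 2 - 19103 = -19101)
d = 18824 (d = 4 - (-19101 + 281) = 4 - 1*(-18820) = 4 + 18820 = 18824)
1/(d + M(169)) = 1/(18824 - 12) = 1/18812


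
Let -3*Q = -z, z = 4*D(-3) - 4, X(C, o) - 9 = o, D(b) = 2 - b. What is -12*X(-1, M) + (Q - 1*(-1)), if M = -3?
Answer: -197/3 ≈ -65.667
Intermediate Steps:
X(C, o) = 9 + o
z = 16 (z = 4*(2 - 1*(-3)) - 4 = 4*(2 + 3) - 4 = 4*5 - 4 = 20 - 4 = 16)
Q = 16/3 (Q = -(-1)*16/3 = -1/3*(-16) = 16/3 ≈ 5.3333)
-12*X(-1, M) + (Q - 1*(-1)) = -12*(9 - 3) + (16/3 - 1*(-1)) = -12*6 + (16/3 + 1) = -72 + 19/3 = -197/3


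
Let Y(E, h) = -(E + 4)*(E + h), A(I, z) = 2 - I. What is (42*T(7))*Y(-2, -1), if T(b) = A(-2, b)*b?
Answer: 7056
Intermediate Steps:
T(b) = 4*b (T(b) = (2 - 1*(-2))*b = (2 + 2)*b = 4*b)
Y(E, h) = -(4 + E)*(E + h)
(42*T(7))*Y(-2, -1) = (42*(4*7))*(-1*(-2)² - 4*(-2) - 4*(-1) - 1*(-2)*(-1)) = (42*28)*(-1*4 + 8 + 4 - 2) = 1176*(-4 + 8 + 4 - 2) = 1176*6 = 7056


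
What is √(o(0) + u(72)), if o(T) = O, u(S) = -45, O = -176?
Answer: I*√221 ≈ 14.866*I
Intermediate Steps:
o(T) = -176
√(o(0) + u(72)) = √(-176 - 45) = √(-221) = I*√221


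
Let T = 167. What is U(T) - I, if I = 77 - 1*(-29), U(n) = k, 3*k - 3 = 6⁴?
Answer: 327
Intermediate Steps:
k = 433 (k = 1 + (⅓)*6⁴ = 1 + (⅓)*1296 = 1 + 432 = 433)
U(n) = 433
I = 106 (I = 77 + 29 = 106)
U(T) - I = 433 - 1*106 = 433 - 106 = 327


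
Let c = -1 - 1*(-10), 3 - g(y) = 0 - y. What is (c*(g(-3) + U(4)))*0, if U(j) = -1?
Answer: 0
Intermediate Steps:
g(y) = 3 + y (g(y) = 3 - (0 - y) = 3 - (-1)*y = 3 + y)
c = 9 (c = -1 + 10 = 9)
(c*(g(-3) + U(4)))*0 = (9*((3 - 3) - 1))*0 = (9*(0 - 1))*0 = (9*(-1))*0 = -9*0 = 0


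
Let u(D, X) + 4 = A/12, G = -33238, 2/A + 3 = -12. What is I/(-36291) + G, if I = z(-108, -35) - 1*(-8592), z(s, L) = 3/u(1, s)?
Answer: -145151944860/4367017 ≈ -33238.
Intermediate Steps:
A = -2/15 (A = 2/(-3 - 12) = 2/(-15) = 2*(-1/15) = -2/15 ≈ -0.13333)
u(D, X) = -361/90 (u(D, X) = -4 - 2/15/12 = -4 - 2/15*1/12 = -4 - 1/90 = -361/90)
z(s, L) = -270/361 (z(s, L) = 3/(-361/90) = 3*(-90/361) = -270/361)
I = 3101442/361 (I = -270/361 - 1*(-8592) = -270/361 + 8592 = 3101442/361 ≈ 8591.3)
I/(-36291) + G = (3101442/361)/(-36291) - 33238 = (3101442/361)*(-1/36291) - 33238 = -1033814/4367017 - 33238 = -145151944860/4367017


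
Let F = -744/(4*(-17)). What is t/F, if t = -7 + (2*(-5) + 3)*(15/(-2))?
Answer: 1547/372 ≈ 4.1586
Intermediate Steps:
t = 91/2 (t = -7 + (-10 + 3)*(15*(-½)) = -7 - 7*(-15/2) = -7 + 105/2 = 91/2 ≈ 45.500)
F = 186/17 (F = -744/(-68) = -744*(-1/68) = 186/17 ≈ 10.941)
t/F = 91/(2*(186/17)) = (91/2)*(17/186) = 1547/372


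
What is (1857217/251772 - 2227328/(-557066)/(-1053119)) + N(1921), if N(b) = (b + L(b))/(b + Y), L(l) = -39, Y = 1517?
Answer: 335320488720778016891/42317125246919571012 ≈ 7.9240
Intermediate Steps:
N(b) = (-39 + b)/(1517 + b) (N(b) = (b - 39)/(b + 1517) = (-39 + b)/(1517 + b))
(1857217/251772 - 2227328/(-557066)/(-1053119)) + N(1921) = (1857217/251772 - 2227328/(-557066)/(-1053119)) + (-39 + 1921)/(1517 + 1921) = (1857217*(1/251772) - 2227328*(-1/557066)*(-1/1053119)) + 1882/3438 = (1857217/251772 + (1113664/278533)*(-1/1053119)) + (1/3438)*1882 = (1857217/251772 - 1113664/293328394427) + 941/1719 = 544774200323117051/73851876521674644 + 941/1719 = 335320488720778016891/42317125246919571012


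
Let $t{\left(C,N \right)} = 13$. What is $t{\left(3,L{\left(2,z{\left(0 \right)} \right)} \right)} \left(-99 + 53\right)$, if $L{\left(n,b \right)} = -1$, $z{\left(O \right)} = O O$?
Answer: $-598$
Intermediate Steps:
$z{\left(O \right)} = O^{2}$
$t{\left(3,L{\left(2,z{\left(0 \right)} \right)} \right)} \left(-99 + 53\right) = 13 \left(-99 + 53\right) = 13 \left(-46\right) = -598$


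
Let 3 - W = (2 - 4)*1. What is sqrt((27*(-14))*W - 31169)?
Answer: I*sqrt(33059) ≈ 181.82*I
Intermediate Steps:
W = 5 (W = 3 - (2 - 4) = 3 - (-2) = 3 - 1*(-2) = 3 + 2 = 5)
sqrt((27*(-14))*W - 31169) = sqrt((27*(-14))*5 - 31169) = sqrt(-378*5 - 31169) = sqrt(-1890 - 31169) = sqrt(-33059) = I*sqrt(33059)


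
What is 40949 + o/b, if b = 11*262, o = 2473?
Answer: 118017491/2882 ≈ 40950.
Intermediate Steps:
b = 2882
40949 + o/b = 40949 + 2473/2882 = 118017491/2882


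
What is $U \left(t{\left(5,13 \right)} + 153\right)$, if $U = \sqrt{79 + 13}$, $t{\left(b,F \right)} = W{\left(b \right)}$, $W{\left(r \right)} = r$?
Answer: $316 \sqrt{23} \approx 1515.5$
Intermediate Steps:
$t{\left(b,F \right)} = b$
$U = 2 \sqrt{23}$ ($U = \sqrt{92} = 2 \sqrt{23} \approx 9.5917$)
$U \left(t{\left(5,13 \right)} + 153\right) = 2 \sqrt{23} \left(5 + 153\right) = 2 \sqrt{23} \cdot 158 = 316 \sqrt{23}$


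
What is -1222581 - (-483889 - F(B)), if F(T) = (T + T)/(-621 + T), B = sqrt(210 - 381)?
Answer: -15833124309/21434 - 207*I*sqrt(19)/21434 ≈ -7.3869e+5 - 0.042096*I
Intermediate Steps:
B = 3*I*sqrt(19) (B = sqrt(-171) = 3*I*sqrt(19) ≈ 13.077*I)
F(T) = 2*T/(-621 + T) (F(T) = (2*T)/(-621 + T) = 2*T/(-621 + T))
-1222581 - (-483889 - F(B)) = -1222581 - (-483889 - 2*3*I*sqrt(19)/(-621 + 3*I*sqrt(19))) = -1222581 - (-483889 - 6*I*sqrt(19)/(-621 + 3*I*sqrt(19))) = -1222581 + (483889 + 6*I*sqrt(19)/(-621 + 3*I*sqrt(19))) = -738692 + 6*I*sqrt(19)/(-621 + 3*I*sqrt(19))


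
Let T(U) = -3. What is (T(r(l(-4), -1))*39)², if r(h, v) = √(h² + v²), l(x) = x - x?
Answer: 13689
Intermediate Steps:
l(x) = 0
(T(r(l(-4), -1))*39)² = (-3*39)² = (-117)² = 13689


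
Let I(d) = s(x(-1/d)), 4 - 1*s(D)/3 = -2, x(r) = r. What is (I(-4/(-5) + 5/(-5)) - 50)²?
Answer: 1024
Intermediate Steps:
s(D) = 18 (s(D) = 12 - 3*(-2) = 12 + 6 = 18)
I(d) = 18
(I(-4/(-5) + 5/(-5)) - 50)² = (18 - 50)² = (-32)² = 1024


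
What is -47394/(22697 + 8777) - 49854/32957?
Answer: -1565534427/518644309 ≈ -3.0185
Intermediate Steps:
-47394/(22697 + 8777) - 49854/32957 = -47394/31474 - 49854*1/32957 = -47394*1/31474 - 49854/32957 = -23697/15737 - 49854/32957 = -1565534427/518644309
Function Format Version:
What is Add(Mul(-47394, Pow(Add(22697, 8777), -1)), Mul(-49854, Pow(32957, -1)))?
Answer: Rational(-1565534427, 518644309) ≈ -3.0185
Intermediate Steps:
Add(Mul(-47394, Pow(Add(22697, 8777), -1)), Mul(-49854, Pow(32957, -1))) = Add(Mul(-47394, Pow(31474, -1)), Mul(-49854, Rational(1, 32957))) = Add(Mul(-47394, Rational(1, 31474)), Rational(-49854, 32957)) = Add(Rational(-23697, 15737), Rational(-49854, 32957)) = Rational(-1565534427, 518644309)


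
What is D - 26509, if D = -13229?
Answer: -39738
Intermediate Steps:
D - 26509 = -13229 - 26509 = -39738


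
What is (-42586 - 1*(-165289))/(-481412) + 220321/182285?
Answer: 83698256897/87754186420 ≈ 0.95378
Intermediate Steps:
(-42586 - 1*(-165289))/(-481412) + 220321/182285 = (-42586 + 165289)*(-1/481412) + 220321*(1/182285) = 122703*(-1/481412) + 220321/182285 = -122703/481412 + 220321/182285 = 83698256897/87754186420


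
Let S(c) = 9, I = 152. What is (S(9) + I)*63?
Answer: 10143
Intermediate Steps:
(S(9) + I)*63 = (9 + 152)*63 = 161*63 = 10143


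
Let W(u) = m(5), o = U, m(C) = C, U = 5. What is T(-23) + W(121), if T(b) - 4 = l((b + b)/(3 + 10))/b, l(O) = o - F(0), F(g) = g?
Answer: 202/23 ≈ 8.7826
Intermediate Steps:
o = 5
W(u) = 5
l(O) = 5 (l(O) = 5 - 1*0 = 5 + 0 = 5)
T(b) = 4 + 5/b
T(-23) + W(121) = (4 + 5/(-23)) + 5 = (4 + 5*(-1/23)) + 5 = (4 - 5/23) + 5 = 87/23 + 5 = 202/23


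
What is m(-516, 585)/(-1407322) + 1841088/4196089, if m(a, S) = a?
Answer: 1296584414130/2952624181829 ≈ 0.43913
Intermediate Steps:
m(-516, 585)/(-1407322) + 1841088/4196089 = -516/(-1407322) + 1841088/4196089 = -516*(-1/1407322) + 1841088*(1/4196089) = 258/703661 + 1841088/4196089 = 1296584414130/2952624181829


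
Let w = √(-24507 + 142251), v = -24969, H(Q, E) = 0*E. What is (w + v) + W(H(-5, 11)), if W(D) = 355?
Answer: -24614 + 4*√7359 ≈ -24271.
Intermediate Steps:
H(Q, E) = 0
w = 4*√7359 (w = √117744 = 4*√7359 ≈ 343.14)
(w + v) + W(H(-5, 11)) = (4*√7359 - 24969) + 355 = (-24969 + 4*√7359) + 355 = -24614 + 4*√7359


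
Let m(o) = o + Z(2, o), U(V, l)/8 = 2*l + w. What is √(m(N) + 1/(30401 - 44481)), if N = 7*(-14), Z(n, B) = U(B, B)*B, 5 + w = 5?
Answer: √118921510345/880 ≈ 391.88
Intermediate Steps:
w = 0 (w = -5 + 5 = 0)
U(V, l) = 16*l (U(V, l) = 8*(2*l + 0) = 8*(2*l) = 16*l)
Z(n, B) = 16*B² (Z(n, B) = (16*B)*B = 16*B²)
N = -98
m(o) = o + 16*o²
√(m(N) + 1/(30401 - 44481)) = √(-98*(1 + 16*(-98)) + 1/(30401 - 44481)) = √(-98*(1 - 1568) + 1/(-14080)) = √(-98*(-1567) - 1/14080) = √(153566 - 1/14080) = √(2162209279/14080) = √118921510345/880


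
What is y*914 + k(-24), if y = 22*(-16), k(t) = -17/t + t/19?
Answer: -146708221/456 ≈ -3.2173e+5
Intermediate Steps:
k(t) = -17/t + t/19 (k(t) = -17/t + t*(1/19) = -17/t + t/19)
y = -352
y*914 + k(-24) = -352*914 + (-17/(-24) + (1/19)*(-24)) = -321728 + (-17*(-1/24) - 24/19) = -321728 + (17/24 - 24/19) = -321728 - 253/456 = -146708221/456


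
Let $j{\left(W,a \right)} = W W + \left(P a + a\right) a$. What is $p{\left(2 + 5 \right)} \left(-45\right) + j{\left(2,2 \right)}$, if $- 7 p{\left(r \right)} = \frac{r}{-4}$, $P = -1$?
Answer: $- \frac{29}{4} \approx -7.25$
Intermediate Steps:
$p{\left(r \right)} = \frac{r}{28}$ ($p{\left(r \right)} = - \frac{r \frac{1}{-4}}{7} = - \frac{r \left(- \frac{1}{4}\right)}{7} = - \frac{\left(- \frac{1}{4}\right) r}{7} = \frac{r}{28}$)
$j{\left(W,a \right)} = W^{2}$ ($j{\left(W,a \right)} = W W + \left(- a + a\right) a = W^{2} + 0 a = W^{2} + 0 = W^{2}$)
$p{\left(2 + 5 \right)} \left(-45\right) + j{\left(2,2 \right)} = \frac{2 + 5}{28} \left(-45\right) + 2^{2} = \frac{1}{28} \cdot 7 \left(-45\right) + 4 = \frac{1}{4} \left(-45\right) + 4 = - \frac{45}{4} + 4 = - \frac{29}{4}$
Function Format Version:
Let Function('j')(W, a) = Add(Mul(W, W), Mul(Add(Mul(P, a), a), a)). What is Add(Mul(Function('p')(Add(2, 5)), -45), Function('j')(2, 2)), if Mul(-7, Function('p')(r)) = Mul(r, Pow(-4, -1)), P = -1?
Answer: Rational(-29, 4) ≈ -7.2500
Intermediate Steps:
Function('p')(r) = Mul(Rational(1, 28), r) (Function('p')(r) = Mul(Rational(-1, 7), Mul(r, Pow(-4, -1))) = Mul(Rational(-1, 7), Mul(r, Rational(-1, 4))) = Mul(Rational(-1, 7), Mul(Rational(-1, 4), r)) = Mul(Rational(1, 28), r))
Function('j')(W, a) = Pow(W, 2) (Function('j')(W, a) = Add(Mul(W, W), Mul(Add(Mul(-1, a), a), a)) = Add(Pow(W, 2), Mul(0, a)) = Add(Pow(W, 2), 0) = Pow(W, 2))
Add(Mul(Function('p')(Add(2, 5)), -45), Function('j')(2, 2)) = Add(Mul(Mul(Rational(1, 28), Add(2, 5)), -45), Pow(2, 2)) = Add(Mul(Mul(Rational(1, 28), 7), -45), 4) = Add(Mul(Rational(1, 4), -45), 4) = Add(Rational(-45, 4), 4) = Rational(-29, 4)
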